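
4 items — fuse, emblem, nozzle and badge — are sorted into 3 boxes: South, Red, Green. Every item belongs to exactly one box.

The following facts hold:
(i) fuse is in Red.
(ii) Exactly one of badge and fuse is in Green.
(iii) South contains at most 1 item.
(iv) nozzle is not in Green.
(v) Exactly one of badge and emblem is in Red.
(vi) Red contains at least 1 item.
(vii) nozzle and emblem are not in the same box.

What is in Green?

Green = {badge}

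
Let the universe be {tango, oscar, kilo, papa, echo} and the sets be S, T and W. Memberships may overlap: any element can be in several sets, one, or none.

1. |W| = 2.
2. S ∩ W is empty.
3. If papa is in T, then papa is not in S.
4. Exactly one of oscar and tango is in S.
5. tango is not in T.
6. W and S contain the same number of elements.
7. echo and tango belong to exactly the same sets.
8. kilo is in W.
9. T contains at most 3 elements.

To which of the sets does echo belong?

echo: S

From (5): tango ∉ T.
From (8): kilo ∈ W.
(2) (disjoint): kilo ∉ S.
(7): echo matches tango: echo ∉ T.
Suppose echo ∉ S: no assignment then satisfies all the clues, so echo ∈ S.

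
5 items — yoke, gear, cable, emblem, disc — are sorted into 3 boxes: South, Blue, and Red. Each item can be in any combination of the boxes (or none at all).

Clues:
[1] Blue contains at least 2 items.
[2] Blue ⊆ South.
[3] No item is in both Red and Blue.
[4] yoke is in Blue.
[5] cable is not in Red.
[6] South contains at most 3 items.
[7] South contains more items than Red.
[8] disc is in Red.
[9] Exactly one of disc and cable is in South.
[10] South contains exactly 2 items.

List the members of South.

South = {cable, yoke}

From (4): yoke ∈ Blue.
From (5): cable ∉ Red.
From (8): disc ∈ Red.
(2) with yoke ∈ Blue: yoke ∈ South.
(3) (disjoint): yoke ∉ Red.
(3) (disjoint): disc ∉ Blue.
Suppose gear ∈ South: no assignment then satisfies all the clues, so gear ∉ South.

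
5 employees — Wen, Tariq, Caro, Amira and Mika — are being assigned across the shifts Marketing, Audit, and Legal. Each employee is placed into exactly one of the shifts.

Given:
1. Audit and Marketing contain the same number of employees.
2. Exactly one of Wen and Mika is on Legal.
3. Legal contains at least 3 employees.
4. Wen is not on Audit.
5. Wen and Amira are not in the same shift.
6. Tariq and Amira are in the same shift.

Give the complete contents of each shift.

Marketing = {Wen}; Audit = {Caro}; Legal = {Amira, Mika, Tariq}

From (4): Wen ∉ Audit.
Suppose Wen ∉ Marketing: no assignment then satisfies all the clues, so Wen ∈ Marketing.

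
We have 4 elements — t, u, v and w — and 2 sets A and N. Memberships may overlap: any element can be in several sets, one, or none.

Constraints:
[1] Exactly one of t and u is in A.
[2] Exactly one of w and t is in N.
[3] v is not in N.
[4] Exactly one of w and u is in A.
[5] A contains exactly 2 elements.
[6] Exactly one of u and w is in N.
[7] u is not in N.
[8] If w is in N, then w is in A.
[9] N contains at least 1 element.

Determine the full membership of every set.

From (3): v ∉ N.
From (7): u ∉ N.
(6) (exactly one): w ∈ N.
(8): w ∈ A.
(2) (exactly one): t ∉ N.
(4) (exactly one): u ∉ A.
(1) (exactly one): t ∈ A.
(5): A already has 2, so the rest are out.

A = {t, w}; N = {w}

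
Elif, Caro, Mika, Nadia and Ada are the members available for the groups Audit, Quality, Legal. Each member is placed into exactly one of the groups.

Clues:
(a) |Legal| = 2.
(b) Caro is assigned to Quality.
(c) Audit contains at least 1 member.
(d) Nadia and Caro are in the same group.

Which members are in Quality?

Quality = {Caro, Nadia}

From (b): Caro ∈ Quality.
(d): Nadia matches Caro: Nadia ∉ Audit.
(d): Nadia matches Caro: Nadia ∈ Quality.
Suppose Elif ∈ Quality: no assignment then satisfies all the clues, so Elif ∉ Quality.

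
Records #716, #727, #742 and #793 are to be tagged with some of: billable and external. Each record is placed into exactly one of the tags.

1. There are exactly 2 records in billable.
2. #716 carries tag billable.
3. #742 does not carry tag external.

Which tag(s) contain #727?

#727: external

From (2): #716 ∈ billable.
From (3): #742 ∉ external.
Only one tag left: #742 ∈ billable.
(1): billable already has 2, so the rest are out.
Only one tag left: #727 ∈ external.
Only one tag left: #793 ∈ external.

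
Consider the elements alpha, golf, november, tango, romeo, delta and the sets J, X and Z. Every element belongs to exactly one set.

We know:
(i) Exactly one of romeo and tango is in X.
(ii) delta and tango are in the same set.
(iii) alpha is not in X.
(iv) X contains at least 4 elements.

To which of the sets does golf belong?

golf: X

From (iii): alpha ∉ X.
Suppose golf ∈ J: no assignment then satisfies all the clues, so golf ∉ J.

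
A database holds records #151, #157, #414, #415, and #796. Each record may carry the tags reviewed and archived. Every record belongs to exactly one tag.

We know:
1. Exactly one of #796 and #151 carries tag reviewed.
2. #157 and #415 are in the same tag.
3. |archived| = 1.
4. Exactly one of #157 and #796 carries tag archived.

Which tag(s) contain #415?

#415: reviewed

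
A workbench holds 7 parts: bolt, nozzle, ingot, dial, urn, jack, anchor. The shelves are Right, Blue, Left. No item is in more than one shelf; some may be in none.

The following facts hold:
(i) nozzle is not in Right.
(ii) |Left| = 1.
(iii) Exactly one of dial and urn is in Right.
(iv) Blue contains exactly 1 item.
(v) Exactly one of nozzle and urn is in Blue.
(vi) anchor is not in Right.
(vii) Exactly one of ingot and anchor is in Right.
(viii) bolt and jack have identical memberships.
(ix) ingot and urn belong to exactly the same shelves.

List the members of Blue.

From (i): nozzle ∉ Right.
From (vi): anchor ∉ Right.
(vii) (exactly one): ingot ∈ Right.
(ix): urn matches ingot: urn ∈ Right.
(iii) (exactly one): dial ∉ Right.
(v) (exactly one): nozzle ∈ Blue.
(iv): Blue already has 1, so the rest are out.

Blue = {nozzle}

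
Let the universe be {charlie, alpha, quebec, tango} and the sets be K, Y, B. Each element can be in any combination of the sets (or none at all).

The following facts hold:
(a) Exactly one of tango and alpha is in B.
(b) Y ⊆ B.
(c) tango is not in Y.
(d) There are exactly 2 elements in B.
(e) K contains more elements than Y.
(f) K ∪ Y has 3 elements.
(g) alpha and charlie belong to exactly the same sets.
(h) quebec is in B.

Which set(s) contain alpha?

alpha: K

From (c): tango ∉ Y.
From (h): quebec ∈ B.
Suppose alpha ∉ K: no assignment then satisfies all the clues, so alpha ∈ K.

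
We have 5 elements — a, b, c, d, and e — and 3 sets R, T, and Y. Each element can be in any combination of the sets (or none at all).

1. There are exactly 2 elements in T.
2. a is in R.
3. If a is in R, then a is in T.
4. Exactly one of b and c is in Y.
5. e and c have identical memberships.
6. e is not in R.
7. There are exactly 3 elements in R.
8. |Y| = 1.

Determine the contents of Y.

Y = {b}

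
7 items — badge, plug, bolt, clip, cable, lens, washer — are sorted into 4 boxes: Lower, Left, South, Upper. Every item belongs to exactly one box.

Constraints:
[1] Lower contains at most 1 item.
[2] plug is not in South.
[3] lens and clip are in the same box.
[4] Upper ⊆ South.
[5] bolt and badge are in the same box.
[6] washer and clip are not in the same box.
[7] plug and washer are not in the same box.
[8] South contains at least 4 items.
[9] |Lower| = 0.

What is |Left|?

3

From (2): plug ∉ South.
(4) contrapositive: plug ∉ Upper.
(9): Lower already has 0, so the rest are out.
Only one box left: plug ∈ Left.
(7): washer ∉ Left.
Suppose badge ∈ Left: no assignment then satisfies all the clues, so badge ∉ Left.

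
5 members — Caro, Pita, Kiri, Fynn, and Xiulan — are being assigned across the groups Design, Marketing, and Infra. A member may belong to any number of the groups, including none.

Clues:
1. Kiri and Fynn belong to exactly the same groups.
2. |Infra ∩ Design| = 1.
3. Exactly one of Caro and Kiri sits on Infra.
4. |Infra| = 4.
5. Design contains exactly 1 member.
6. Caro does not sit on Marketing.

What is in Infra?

Infra = {Fynn, Kiri, Pita, Xiulan}

From (6): Caro ∉ Marketing.
Suppose Caro ∈ Infra: no assignment then satisfies all the clues, so Caro ∉ Infra.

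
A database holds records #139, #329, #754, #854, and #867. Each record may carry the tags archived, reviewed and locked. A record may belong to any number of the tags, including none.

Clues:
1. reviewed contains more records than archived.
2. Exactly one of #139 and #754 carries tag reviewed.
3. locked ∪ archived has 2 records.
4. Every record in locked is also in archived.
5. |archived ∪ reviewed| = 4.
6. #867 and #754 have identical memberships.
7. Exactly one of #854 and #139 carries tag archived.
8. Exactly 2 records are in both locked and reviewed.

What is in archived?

archived = {#329, #854}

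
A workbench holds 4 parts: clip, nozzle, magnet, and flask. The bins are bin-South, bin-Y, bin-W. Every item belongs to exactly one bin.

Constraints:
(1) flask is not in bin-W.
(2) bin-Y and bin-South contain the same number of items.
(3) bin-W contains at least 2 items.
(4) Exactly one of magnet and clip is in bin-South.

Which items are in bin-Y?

From (1): flask ∉ bin-W.
Suppose clip ∈ bin-Y: no assignment then satisfies all the clues, so clip ∉ bin-Y.

bin-Y = {flask}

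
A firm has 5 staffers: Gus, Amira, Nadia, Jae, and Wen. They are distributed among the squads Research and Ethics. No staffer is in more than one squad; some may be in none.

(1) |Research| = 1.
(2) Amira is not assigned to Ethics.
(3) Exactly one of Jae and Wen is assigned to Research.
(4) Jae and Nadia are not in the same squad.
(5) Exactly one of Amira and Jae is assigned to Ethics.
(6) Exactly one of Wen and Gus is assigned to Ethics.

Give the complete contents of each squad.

From (2): Amira ∉ Ethics.
(5) (exactly one): Jae ∈ Ethics.
(3) (exactly one): Wen ∈ Research.
(4): Nadia ∉ Ethics.
(6) (exactly one): Gus ∈ Ethics.
(1): Research already has 1, so the rest are out.

Research = {Wen}; Ethics = {Gus, Jae}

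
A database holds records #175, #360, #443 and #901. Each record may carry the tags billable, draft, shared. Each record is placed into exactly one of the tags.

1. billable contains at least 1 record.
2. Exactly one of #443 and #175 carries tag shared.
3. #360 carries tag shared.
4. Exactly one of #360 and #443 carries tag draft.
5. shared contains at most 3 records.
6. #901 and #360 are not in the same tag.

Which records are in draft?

From (3): #360 ∈ shared.
(4) (exactly one): #443 ∈ draft.
(6): #901 ∉ shared.
(2) (exactly one): #175 ∈ shared.
(1): only 1 candidates remain for billable, so all are in.

draft = {#443}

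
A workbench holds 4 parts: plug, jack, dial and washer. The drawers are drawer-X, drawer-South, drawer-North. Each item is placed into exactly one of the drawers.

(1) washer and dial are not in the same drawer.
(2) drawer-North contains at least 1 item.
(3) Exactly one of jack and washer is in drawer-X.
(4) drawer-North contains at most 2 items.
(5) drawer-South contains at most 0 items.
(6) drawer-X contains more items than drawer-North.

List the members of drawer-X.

drawer-X = {dial, jack, plug}

(5): drawer-South already has 0, so the rest are out.
Suppose plug ∉ drawer-X: no assignment then satisfies all the clues, so plug ∈ drawer-X.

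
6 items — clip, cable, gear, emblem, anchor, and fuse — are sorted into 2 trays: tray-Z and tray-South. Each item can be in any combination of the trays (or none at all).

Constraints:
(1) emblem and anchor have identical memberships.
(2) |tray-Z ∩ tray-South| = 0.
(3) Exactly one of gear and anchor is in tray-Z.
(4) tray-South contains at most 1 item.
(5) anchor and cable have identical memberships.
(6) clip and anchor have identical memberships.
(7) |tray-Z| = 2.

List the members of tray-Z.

tray-Z = {fuse, gear}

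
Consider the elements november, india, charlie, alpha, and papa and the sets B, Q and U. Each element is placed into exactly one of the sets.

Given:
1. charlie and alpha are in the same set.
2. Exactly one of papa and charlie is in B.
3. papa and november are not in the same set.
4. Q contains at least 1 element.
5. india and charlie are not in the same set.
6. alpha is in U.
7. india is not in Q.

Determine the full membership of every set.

B = {india, papa}; Q = {november}; U = {alpha, charlie}

From (6): alpha ∈ U.
From (7): india ∉ Q.
(1): charlie matches alpha: charlie ∉ B.
(1): charlie matches alpha: charlie ∉ Q.
(1): charlie matches alpha: charlie ∈ U.
(2) (exactly one): papa ∈ B.
(3): november ∉ B.
(4): only 1 candidates remain for Q, so all are in.
(5): india ∉ U.
Only one set left: india ∈ B.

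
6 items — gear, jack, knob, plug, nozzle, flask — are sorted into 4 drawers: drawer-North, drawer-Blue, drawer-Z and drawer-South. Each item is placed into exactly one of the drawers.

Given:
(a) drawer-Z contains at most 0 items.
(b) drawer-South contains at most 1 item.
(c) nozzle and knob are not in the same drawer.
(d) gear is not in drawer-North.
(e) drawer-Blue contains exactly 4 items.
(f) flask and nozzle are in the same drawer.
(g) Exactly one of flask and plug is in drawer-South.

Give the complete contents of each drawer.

drawer-North = {knob}; drawer-Blue = {flask, gear, jack, nozzle}; drawer-Z = {}; drawer-South = {plug}

From (d): gear ∉ drawer-North.
(a): drawer-Z already has 0, so the rest are out.
Suppose gear ∉ drawer-Blue: no assignment then satisfies all the clues, so gear ∈ drawer-Blue.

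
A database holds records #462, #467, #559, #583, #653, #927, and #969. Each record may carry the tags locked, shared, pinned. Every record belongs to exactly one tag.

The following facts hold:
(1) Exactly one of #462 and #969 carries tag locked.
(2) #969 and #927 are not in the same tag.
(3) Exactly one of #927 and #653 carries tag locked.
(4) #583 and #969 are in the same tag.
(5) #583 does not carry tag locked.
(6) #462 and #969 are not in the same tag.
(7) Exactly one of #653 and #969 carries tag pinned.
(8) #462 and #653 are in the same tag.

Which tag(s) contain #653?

From (5): #583 ∉ locked.
(4): #969 matches #583: #969 ∉ locked.
(1) (exactly one): #462 ∈ locked.
(8): #653 matches #462: #653 ∈ locked.
(3) (exactly one): #927 ∉ locked.
(7) (exactly one): #969 ∈ pinned.
(2): #927 ∉ pinned.
(4): #583 matches #969: #583 ∉ shared.
(4): #583 matches #969: #583 ∈ pinned.
Only one tag left: #927 ∈ shared.

#653: locked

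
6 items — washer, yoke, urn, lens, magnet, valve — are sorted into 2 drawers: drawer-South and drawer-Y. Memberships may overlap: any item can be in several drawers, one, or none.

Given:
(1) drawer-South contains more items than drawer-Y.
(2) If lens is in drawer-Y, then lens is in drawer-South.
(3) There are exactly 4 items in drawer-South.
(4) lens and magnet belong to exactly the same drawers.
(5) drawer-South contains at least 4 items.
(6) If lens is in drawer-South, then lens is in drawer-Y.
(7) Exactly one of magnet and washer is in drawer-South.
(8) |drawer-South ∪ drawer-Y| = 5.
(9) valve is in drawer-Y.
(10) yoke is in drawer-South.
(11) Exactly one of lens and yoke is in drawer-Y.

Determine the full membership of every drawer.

drawer-South = {lens, magnet, urn, yoke}; drawer-Y = {lens, magnet, valve}

From (9): valve ∈ drawer-Y.
From (10): yoke ∈ drawer-South.
Suppose washer ∈ drawer-South: no assignment then satisfies all the clues, so washer ∉ drawer-South.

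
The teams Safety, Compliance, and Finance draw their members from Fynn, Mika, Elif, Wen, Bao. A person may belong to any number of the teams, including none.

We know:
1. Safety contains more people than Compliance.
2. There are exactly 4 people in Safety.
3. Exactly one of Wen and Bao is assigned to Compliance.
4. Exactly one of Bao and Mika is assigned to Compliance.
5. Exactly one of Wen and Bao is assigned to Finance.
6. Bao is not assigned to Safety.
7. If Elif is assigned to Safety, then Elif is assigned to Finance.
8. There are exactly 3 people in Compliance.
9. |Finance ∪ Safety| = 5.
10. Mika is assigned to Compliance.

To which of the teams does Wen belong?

From (6): Bao ∉ Safety.
From (10): Mika ∈ Compliance.
(2): only 4 candidates remain for Safety, so all are in.
(4) (exactly one): Bao ∉ Compliance.
(7): Elif ∈ Finance.
(3) (exactly one): Wen ∈ Compliance.
Suppose Wen ∈ Finance: no assignment then satisfies all the clues, so Wen ∉ Finance.

Wen: Compliance, Safety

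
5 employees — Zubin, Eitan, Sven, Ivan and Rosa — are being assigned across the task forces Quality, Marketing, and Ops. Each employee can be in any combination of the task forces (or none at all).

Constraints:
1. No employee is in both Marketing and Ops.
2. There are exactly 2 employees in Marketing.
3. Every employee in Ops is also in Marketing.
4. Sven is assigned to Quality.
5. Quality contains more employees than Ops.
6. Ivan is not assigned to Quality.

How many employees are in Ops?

0

From (4): Sven ∈ Quality.
From (6): Ivan ∉ Quality.
Suppose Zubin ∈ Ops: no assignment then satisfies all the clues, so Zubin ∉ Ops.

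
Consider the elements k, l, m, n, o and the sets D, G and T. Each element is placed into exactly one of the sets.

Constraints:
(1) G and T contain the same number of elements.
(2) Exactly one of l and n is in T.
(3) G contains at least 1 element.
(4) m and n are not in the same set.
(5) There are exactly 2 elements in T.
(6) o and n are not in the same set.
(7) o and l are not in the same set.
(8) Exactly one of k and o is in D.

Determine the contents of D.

D = {o}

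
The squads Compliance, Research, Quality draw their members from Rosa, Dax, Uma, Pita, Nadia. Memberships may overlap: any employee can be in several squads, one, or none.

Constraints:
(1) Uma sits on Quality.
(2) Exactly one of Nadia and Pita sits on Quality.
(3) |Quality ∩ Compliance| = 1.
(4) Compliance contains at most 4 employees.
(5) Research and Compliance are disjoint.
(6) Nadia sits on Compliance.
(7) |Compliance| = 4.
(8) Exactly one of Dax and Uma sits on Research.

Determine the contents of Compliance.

Compliance = {Dax, Nadia, Pita, Rosa}

From (1): Uma ∈ Quality.
From (6): Nadia ∈ Compliance.
(5) (disjoint): Nadia ∉ Research.
Suppose Rosa ∉ Compliance: no assignment then satisfies all the clues, so Rosa ∈ Compliance.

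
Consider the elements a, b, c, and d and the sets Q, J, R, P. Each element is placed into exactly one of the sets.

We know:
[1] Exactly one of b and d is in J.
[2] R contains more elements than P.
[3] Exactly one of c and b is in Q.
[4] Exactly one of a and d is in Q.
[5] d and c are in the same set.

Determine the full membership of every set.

Q = {c, d}; J = {b}; R = {a}; P = {}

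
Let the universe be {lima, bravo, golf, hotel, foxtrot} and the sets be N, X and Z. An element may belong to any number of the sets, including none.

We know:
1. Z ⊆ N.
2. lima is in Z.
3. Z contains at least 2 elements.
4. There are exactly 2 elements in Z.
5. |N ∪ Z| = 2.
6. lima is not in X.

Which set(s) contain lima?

lima: N, Z

From (2): lima ∈ Z.
From (6): lima ∉ X.
(1) with lima ∈ Z: lima ∈ N.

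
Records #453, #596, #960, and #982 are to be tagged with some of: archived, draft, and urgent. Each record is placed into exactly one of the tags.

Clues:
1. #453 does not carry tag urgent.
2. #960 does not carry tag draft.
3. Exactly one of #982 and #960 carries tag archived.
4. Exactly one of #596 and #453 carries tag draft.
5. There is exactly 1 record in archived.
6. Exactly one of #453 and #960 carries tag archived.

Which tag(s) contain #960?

#960: archived

From (1): #453 ∉ urgent.
From (2): #960 ∉ draft.
Suppose #960 ∉ archived: no assignment then satisfies all the clues, so #960 ∈ archived.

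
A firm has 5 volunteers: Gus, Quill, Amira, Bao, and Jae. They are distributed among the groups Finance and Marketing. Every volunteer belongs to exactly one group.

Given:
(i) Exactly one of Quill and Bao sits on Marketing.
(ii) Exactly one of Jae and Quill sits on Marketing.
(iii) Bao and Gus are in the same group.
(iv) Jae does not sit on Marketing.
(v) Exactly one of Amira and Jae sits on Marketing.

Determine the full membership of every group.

From (iv): Jae ∉ Marketing.
(ii) (exactly one): Quill ∈ Marketing.
(v) (exactly one): Amira ∈ Marketing.
Only one group left: Jae ∈ Finance.
(i) (exactly one): Bao ∉ Marketing.
(iii): Gus matches Bao: Gus ∉ Marketing.
Only one group left: Gus ∈ Finance.
Only one group left: Bao ∈ Finance.

Finance = {Bao, Gus, Jae}; Marketing = {Amira, Quill}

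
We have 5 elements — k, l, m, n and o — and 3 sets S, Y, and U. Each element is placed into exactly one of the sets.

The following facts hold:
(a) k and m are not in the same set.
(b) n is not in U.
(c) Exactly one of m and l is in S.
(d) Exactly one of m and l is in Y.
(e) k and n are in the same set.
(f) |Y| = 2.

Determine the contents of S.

S = {k, l, n}

From (b): n ∉ U.
(e): k matches n: k ∉ U.
Suppose k ∉ S: no assignment then satisfies all the clues, so k ∈ S.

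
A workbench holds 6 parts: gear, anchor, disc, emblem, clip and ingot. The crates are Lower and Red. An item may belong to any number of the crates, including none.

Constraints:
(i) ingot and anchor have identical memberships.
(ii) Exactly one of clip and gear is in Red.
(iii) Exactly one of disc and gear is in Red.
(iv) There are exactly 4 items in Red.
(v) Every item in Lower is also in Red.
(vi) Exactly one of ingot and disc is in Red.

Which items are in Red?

Red = {anchor, emblem, gear, ingot}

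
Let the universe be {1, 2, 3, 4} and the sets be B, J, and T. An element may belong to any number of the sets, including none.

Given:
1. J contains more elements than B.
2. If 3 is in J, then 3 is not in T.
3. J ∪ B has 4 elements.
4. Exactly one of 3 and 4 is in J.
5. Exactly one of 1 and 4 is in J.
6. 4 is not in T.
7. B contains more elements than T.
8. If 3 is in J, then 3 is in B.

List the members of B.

B = {3, 4}

From (6): 4 ∉ T.
Suppose 1 ∈ B: no assignment then satisfies all the clues, so 1 ∉ B.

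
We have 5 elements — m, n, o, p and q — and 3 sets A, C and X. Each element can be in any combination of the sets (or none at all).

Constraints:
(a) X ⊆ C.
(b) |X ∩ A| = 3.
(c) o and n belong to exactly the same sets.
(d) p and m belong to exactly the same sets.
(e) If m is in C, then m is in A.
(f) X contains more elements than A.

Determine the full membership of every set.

A = {m, p, q}; C = {m, n, o, p, q}; X = {m, n, o, p, q}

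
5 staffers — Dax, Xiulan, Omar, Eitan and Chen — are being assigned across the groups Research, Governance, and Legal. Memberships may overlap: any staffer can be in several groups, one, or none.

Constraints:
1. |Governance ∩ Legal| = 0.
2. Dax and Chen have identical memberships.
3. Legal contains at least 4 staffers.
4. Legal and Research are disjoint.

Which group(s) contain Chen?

Chen: Legal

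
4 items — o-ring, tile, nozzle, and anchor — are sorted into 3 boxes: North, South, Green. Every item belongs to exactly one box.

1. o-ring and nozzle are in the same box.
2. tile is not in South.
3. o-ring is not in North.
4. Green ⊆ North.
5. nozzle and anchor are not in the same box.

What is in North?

North = {anchor, tile}

From (2): tile ∉ South.
From (3): o-ring ∉ North.
(1): nozzle matches o-ring: nozzle ∉ North.
(4) contrapositive: o-ring ∉ Green.
(4) contrapositive: nozzle ∉ Green.
Only one box left: o-ring ∈ South.
Only one box left: nozzle ∈ South.
(5): anchor ∉ South.
Suppose tile ∉ North: no assignment then satisfies all the clues, so tile ∈ North.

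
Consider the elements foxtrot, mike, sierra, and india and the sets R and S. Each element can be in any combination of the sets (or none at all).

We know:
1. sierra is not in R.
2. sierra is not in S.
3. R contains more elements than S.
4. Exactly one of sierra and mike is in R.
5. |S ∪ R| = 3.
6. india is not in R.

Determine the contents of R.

From (1): sierra ∉ R.
From (2): sierra ∉ S.
From (6): india ∉ R.
(4) (exactly one): mike ∈ R.
Suppose foxtrot ∉ R: no assignment then satisfies all the clues, so foxtrot ∈ R.

R = {foxtrot, mike}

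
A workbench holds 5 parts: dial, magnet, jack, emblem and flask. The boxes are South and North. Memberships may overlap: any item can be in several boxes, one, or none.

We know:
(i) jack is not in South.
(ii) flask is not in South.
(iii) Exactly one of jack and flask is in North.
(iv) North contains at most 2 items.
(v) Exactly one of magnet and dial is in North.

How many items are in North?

2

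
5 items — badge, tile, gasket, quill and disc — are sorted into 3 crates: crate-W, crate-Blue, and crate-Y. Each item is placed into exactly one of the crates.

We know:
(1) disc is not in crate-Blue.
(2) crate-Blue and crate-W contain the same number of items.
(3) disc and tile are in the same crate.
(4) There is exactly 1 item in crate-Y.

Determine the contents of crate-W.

crate-W = {disc, tile}

From (1): disc ∉ crate-Blue.
(3): tile matches disc: tile ∉ crate-Blue.
Suppose badge ∈ crate-W: no assignment then satisfies all the clues, so badge ∉ crate-W.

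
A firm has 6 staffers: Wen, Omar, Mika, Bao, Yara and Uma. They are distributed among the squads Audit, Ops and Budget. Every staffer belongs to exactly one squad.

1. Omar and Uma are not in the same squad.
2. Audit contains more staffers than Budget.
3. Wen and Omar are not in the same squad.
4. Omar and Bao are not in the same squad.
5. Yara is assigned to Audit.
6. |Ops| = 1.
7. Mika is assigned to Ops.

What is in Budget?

Budget = {Omar}

From (5): Yara ∈ Audit.
From (7): Mika ∈ Ops.
(6): Ops already has 1, so the rest are out.
Suppose Wen ∈ Budget: no assignment then satisfies all the clues, so Wen ∉ Budget.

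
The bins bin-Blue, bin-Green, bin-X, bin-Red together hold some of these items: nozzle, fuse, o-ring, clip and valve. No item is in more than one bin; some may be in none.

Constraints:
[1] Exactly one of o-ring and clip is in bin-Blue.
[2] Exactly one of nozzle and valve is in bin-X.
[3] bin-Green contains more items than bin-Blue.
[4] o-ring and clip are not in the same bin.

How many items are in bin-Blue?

1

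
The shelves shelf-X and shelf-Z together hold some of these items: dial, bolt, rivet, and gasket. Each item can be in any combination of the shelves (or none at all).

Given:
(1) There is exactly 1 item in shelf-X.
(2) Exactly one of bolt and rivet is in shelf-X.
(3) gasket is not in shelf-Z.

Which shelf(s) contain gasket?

gasket: none

From (3): gasket ∉ shelf-Z.
Suppose gasket ∈ shelf-X: no assignment then satisfies all the clues, so gasket ∉ shelf-X.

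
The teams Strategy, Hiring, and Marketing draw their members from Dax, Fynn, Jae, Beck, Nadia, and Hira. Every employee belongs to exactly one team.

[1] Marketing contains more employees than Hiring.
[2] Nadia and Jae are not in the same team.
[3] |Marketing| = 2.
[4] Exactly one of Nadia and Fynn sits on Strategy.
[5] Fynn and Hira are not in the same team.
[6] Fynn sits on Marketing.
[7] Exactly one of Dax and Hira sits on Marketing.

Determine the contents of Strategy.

Strategy = {Beck, Hira, Nadia}

From (6): Fynn ∈ Marketing.
(4) (exactly one): Nadia ∈ Strategy.
(5): Hira ∉ Marketing.
(7) (exactly one): Dax ∈ Marketing.
(2): Jae ∉ Strategy.
(3): Marketing already has 2, so the rest are out.
Only one team left: Jae ∈ Hiring.
Suppose Beck ∉ Strategy: no assignment then satisfies all the clues, so Beck ∈ Strategy.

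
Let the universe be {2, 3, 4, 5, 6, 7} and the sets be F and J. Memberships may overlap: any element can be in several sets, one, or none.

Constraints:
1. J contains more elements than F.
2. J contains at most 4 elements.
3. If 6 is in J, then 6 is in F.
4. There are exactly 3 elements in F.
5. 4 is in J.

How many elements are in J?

4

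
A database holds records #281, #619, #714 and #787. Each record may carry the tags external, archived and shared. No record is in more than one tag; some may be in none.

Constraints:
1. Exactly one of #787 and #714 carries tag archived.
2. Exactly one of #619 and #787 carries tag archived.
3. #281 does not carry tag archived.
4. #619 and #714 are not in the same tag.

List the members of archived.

archived = {#787}

From (3): #281 ∉ archived.
Suppose #619 ∈ archived: no assignment then satisfies all the clues, so #619 ∉ archived.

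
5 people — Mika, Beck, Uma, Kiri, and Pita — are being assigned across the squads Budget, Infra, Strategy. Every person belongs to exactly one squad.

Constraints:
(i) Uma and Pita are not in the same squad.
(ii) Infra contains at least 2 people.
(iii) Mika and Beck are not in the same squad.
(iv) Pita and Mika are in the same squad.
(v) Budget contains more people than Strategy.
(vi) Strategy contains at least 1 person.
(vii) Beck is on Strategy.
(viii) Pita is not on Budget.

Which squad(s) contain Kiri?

Kiri: Budget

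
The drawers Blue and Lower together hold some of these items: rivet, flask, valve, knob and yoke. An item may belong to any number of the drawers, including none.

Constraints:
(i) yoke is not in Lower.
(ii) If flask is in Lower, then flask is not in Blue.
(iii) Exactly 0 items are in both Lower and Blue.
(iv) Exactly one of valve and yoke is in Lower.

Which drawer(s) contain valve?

From (i): yoke ∉ Lower.
(iv) (exactly one): valve ∈ Lower.
Suppose valve ∈ Blue: no assignment then satisfies all the clues, so valve ∉ Blue.

valve: Lower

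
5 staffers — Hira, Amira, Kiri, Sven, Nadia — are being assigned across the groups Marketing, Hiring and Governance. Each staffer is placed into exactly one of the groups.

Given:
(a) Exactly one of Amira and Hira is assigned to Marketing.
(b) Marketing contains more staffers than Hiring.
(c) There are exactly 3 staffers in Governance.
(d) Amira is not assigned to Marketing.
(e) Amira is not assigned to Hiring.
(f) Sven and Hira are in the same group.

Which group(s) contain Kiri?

Kiri: Governance

From (d): Amira ∉ Marketing.
From (e): Amira ∉ Hiring.
(a) (exactly one): Hira ∈ Marketing.
(f): Sven matches Hira: Sven ∈ Marketing.
Only one group left: Amira ∈ Governance.
(c): only 3 candidates remain for Governance, so all are in.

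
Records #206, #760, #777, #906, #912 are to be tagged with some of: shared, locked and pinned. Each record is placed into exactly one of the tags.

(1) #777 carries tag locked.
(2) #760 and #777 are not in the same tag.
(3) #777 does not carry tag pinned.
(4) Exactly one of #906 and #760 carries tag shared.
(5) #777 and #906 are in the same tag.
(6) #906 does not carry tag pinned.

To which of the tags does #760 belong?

From (1): #777 ∈ locked.
From (6): #906 ∉ pinned.
(2): #760 ∉ locked.
(5): #906 matches #777: #906 ∉ shared.
(5): #906 matches #777: #906 ∈ locked.
(4) (exactly one): #760 ∈ shared.

#760: shared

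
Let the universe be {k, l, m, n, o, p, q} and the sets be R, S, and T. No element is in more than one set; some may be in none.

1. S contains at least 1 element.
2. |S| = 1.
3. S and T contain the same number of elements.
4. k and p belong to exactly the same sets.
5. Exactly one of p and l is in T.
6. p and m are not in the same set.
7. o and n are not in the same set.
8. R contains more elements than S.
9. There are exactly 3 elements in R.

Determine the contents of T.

T = {l}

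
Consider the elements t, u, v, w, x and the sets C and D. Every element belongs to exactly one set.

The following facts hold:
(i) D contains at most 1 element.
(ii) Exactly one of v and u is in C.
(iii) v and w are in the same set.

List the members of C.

C = {t, v, w, x}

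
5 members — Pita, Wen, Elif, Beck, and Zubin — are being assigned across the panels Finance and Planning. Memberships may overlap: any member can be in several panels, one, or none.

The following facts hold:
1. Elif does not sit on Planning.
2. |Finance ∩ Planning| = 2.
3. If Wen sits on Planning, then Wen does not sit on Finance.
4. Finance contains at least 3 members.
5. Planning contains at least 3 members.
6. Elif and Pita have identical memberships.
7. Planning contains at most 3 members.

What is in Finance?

Finance = {Beck, Elif, Pita, Zubin}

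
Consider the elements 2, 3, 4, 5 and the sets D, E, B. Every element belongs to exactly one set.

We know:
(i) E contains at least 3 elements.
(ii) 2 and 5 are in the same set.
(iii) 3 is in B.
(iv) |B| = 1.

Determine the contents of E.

From (iii): 3 ∈ B.
(i): only 3 candidates remain for E, so all are in.

E = {2, 4, 5}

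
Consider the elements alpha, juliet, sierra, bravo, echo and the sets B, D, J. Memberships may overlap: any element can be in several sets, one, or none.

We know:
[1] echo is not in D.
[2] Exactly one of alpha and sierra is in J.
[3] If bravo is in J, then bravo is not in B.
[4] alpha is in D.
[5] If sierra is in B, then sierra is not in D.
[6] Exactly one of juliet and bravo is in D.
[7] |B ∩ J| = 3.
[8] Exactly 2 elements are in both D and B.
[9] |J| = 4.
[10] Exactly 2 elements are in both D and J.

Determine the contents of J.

From (1): echo ∉ D.
From (4): alpha ∈ D.
Suppose alpha ∉ J: no assignment then satisfies all the clues, so alpha ∈ J.

J = {alpha, bravo, echo, juliet}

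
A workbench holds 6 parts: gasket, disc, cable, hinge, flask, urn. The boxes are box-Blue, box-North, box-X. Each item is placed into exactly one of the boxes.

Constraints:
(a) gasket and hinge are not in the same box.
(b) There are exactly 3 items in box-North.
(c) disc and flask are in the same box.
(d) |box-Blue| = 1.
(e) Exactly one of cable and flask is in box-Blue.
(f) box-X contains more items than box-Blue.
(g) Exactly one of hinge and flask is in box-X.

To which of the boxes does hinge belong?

hinge: box-X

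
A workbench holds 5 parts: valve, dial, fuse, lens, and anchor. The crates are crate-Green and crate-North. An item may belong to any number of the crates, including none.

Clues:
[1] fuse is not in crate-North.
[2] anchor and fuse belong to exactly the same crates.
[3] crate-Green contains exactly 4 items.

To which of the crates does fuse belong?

From (1): fuse ∉ crate-North.
(2): anchor matches fuse: anchor ∉ crate-North.
Suppose fuse ∉ crate-Green: no assignment then satisfies all the clues, so fuse ∈ crate-Green.

fuse: crate-Green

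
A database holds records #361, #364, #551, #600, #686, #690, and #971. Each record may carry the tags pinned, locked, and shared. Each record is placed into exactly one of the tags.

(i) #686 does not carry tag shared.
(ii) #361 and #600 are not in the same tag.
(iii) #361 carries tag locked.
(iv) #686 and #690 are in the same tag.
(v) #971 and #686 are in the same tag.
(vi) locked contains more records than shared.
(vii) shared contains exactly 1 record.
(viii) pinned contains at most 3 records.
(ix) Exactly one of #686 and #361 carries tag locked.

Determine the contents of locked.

locked = {#361, #364, #551}

From (i): #686 ∉ shared.
From (iii): #361 ∈ locked.
(ii): #600 ∉ locked.
(iv): #690 matches #686: #690 ∉ shared.
(v): #971 matches #686: #971 ∉ shared.
(ix) (exactly one): #686 ∉ locked.
Only one tag left: #686 ∈ pinned.
(iv): #690 matches #686: #690 ∈ pinned.
(v): #971 matches #686: #971 ∈ pinned.
(viii): pinned already has 3, so the rest are out.
Only one tag left: #600 ∈ shared.
Only one tag left: #551 ∈ locked.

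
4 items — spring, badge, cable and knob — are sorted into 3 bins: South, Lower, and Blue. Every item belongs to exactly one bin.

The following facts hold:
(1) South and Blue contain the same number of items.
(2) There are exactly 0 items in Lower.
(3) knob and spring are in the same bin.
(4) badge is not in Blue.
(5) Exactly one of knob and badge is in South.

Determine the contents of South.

South = {badge, cable}

From (4): badge ∉ Blue.
(2): Lower already has 0, so the rest are out.
Only one bin left: badge ∈ South.
(5) (exactly one): knob ∉ South.
Only one bin left: knob ∈ Blue.
(3): spring matches knob: spring ∉ South.
(3): spring matches knob: spring ∈ Blue.
Suppose cable ∉ South: no assignment then satisfies all the clues, so cable ∈ South.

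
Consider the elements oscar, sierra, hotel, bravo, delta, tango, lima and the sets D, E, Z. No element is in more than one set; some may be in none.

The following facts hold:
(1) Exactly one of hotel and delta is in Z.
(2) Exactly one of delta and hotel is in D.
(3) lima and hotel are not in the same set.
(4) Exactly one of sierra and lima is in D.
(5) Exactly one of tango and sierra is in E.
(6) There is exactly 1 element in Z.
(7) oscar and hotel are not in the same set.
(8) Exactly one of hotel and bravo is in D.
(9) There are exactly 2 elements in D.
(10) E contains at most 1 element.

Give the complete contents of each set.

D = {hotel, sierra}; E = {tango}; Z = {delta}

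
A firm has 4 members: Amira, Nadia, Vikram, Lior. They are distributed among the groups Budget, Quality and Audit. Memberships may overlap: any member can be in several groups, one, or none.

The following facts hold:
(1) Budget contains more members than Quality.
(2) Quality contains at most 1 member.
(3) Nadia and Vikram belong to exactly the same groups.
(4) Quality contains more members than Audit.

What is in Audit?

Audit = {}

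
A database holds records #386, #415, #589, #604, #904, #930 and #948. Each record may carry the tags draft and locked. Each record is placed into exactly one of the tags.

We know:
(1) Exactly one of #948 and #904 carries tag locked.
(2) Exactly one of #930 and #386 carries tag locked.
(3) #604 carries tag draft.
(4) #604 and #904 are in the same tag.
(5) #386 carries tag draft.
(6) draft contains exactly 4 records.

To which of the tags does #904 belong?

From (3): #604 ∈ draft.
From (5): #386 ∈ draft.
(2) (exactly one): #930 ∈ locked.
(4): #904 matches #604: #904 ∈ draft.
(1) (exactly one): #948 ∈ locked.

#904: draft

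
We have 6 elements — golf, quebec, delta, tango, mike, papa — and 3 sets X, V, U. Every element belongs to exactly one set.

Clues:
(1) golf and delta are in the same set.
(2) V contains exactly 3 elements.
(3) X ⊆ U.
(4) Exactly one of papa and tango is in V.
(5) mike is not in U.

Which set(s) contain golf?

golf: U

From (5): mike ∉ U.
(3) contrapositive: mike ∉ X.
Only one set left: mike ∈ V.
Suppose golf ∈ X: no assignment then satisfies all the clues, so golf ∉ X.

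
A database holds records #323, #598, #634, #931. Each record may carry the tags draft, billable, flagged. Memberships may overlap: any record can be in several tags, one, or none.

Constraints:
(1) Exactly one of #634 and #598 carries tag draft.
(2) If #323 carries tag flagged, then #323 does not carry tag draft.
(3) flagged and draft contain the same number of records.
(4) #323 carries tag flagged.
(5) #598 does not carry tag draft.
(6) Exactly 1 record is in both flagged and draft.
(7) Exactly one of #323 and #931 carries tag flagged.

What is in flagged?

flagged = {#323, #634}

From (4): #323 ∈ flagged.
From (5): #598 ∉ draft.
(1) (exactly one): #634 ∈ draft.
(2): #323 ∉ draft.
(7) (exactly one): #931 ∉ flagged.
Suppose #598 ∈ flagged: no assignment then satisfies all the clues, so #598 ∉ flagged.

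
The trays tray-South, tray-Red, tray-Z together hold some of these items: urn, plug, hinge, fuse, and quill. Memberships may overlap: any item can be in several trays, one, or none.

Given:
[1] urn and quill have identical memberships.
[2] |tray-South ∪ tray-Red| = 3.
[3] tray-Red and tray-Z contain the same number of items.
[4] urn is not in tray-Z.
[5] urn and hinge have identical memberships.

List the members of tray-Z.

tray-Z = {}

From (4): urn ∉ tray-Z.
(1): quill matches urn: quill ∉ tray-Z.
(5): hinge matches urn: hinge ∉ tray-Z.
Suppose plug ∈ tray-Z: no assignment then satisfies all the clues, so plug ∉ tray-Z.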